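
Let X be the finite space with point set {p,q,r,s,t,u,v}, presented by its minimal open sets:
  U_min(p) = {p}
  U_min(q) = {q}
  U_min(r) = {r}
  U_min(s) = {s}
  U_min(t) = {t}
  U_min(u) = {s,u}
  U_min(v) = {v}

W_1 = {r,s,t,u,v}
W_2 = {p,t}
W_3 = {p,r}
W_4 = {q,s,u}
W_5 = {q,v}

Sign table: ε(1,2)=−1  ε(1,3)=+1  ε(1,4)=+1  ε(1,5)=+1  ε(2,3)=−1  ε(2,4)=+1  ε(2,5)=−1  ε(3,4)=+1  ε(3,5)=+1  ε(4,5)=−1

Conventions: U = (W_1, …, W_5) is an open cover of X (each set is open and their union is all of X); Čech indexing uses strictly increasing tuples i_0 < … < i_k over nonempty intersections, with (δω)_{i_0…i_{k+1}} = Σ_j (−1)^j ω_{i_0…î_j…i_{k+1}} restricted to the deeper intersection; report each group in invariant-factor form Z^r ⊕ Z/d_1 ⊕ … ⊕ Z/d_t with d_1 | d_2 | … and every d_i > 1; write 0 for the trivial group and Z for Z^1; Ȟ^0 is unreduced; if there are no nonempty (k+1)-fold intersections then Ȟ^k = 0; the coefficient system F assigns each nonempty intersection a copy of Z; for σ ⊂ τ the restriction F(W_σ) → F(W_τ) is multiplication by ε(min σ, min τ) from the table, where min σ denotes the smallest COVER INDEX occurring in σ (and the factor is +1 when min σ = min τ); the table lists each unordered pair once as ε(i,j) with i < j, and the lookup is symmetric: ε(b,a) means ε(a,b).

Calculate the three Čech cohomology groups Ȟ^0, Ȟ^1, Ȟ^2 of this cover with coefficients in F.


cover nerve:
  W12={t} W13={r} W14={s,u} W15={v} W23={p} W45={q}
C dims 5,6; δ0: rk 5, SNF 1^4·2
Ȟ^0: (5−5)−0=0 ⇒ 0
Ȟ^1: (6−0)−5=1 plus torsion [2] ⇒ Z ⊕ Z/2
Ȟ^2: (0−0)−0=0 ⇒ 0

Ȟ^0(U;F) ≅ 0, Ȟ^1(U;F) ≅ Z ⊕ Z/2 and Ȟ^2(U;F) ≅ 0


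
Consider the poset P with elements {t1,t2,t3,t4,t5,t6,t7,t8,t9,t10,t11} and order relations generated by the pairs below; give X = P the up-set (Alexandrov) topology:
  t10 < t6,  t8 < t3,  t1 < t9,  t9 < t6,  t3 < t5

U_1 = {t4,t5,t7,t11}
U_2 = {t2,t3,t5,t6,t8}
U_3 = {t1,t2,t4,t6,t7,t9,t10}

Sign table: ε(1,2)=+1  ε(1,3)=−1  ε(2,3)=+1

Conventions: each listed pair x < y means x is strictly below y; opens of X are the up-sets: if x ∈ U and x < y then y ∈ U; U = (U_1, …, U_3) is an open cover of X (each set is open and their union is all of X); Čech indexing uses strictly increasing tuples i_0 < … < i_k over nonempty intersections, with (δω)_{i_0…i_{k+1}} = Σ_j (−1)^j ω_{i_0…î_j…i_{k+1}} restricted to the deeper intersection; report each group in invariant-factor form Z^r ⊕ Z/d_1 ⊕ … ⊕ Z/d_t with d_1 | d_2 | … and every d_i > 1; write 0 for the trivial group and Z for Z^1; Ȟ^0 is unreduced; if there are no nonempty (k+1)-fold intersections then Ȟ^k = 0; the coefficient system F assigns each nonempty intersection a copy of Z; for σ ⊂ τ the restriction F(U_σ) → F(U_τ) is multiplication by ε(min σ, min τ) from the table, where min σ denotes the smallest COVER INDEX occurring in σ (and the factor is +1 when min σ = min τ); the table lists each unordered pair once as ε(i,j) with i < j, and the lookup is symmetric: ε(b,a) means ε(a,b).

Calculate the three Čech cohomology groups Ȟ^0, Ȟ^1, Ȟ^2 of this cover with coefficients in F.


Ȟ^0(U;F) ≅ 0, Ȟ^1(U;F) ≅ Z/2 and Ȟ^2(U;F) ≅ 0

nerve simplices:
  U12={t5} U13={t4,t7} U23={t2,t6}
C dims 3,3; δ0: rk 3, SNF 1^2·2
degree 0: 3−3−0 = 0 → Ȟ^0 ≅ 0
degree 1: 3−0−3 = 0 plus torsion [2] → Ȟ^1 ≅ Z/2
degree 2: 0−0−0 = 0 → Ȟ^2 ≅ 0


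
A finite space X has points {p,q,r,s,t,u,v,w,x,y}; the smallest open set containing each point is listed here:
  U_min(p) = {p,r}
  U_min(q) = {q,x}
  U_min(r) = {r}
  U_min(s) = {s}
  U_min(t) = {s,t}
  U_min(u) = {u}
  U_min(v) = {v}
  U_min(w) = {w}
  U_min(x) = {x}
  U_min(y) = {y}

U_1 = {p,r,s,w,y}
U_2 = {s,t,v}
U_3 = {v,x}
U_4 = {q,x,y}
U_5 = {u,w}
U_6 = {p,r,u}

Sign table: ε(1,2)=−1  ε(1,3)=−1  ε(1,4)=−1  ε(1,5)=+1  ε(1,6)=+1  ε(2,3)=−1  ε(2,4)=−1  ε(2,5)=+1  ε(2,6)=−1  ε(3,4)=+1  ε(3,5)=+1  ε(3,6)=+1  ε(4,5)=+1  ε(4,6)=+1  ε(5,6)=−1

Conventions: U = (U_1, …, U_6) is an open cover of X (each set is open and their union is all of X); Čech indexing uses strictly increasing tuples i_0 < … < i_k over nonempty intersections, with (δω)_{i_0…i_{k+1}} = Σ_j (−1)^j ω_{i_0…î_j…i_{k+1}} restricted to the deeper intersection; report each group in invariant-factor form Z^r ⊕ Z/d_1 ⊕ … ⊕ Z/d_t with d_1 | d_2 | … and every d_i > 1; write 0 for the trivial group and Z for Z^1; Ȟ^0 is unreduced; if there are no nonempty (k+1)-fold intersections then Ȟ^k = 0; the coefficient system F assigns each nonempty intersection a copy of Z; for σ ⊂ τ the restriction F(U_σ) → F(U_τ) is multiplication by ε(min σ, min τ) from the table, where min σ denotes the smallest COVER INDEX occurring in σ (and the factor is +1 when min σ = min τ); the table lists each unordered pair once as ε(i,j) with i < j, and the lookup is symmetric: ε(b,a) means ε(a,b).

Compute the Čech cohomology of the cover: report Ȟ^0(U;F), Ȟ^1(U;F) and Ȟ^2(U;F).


Ȟ^0(U;F) ≅ 0; Ȟ^1(U;F) ≅ Z ⊕ Z/2; Ȟ^2(U;F) ≅ 0

nonempty intersections:
  U12={s} U14={y} U15={w} U16={p,r} U23={v} U34={x} U56={u}
C dims 6,7; δ0: rk 6, SNF 1^5·2
Ȟ^0: (6−6)−0=0 ⇒ 0
Ȟ^1: (7−0)−6=1 plus torsion [2] ⇒ Z ⊕ Z/2
Ȟ^2: (0−0)−0=0 ⇒ 0


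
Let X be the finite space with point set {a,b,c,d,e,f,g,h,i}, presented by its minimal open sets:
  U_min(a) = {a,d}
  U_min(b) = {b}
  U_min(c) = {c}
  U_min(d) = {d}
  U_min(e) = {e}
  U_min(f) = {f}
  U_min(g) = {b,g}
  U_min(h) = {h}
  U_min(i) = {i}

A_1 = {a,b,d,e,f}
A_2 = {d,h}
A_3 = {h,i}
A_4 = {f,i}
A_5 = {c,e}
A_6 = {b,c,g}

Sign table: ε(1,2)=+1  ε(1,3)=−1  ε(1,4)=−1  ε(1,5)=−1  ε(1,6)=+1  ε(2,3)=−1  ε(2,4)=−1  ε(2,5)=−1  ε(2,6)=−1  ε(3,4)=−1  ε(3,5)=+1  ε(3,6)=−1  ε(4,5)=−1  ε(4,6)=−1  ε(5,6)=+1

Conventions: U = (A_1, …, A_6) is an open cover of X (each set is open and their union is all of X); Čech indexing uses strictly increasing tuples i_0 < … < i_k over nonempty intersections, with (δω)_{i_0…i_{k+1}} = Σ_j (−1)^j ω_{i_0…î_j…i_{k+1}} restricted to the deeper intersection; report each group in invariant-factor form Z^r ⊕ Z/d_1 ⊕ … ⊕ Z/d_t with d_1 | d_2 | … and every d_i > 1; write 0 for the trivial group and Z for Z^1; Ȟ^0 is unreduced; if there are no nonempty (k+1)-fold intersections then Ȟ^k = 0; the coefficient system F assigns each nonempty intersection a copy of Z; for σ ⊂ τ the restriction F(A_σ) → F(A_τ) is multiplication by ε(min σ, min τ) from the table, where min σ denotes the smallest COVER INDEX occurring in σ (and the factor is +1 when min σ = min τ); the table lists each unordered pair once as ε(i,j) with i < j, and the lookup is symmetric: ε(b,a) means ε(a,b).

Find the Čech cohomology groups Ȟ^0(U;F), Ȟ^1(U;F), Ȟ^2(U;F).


Ȟ^0 = 0, Ȟ^1 = Z ⊕ Z/2 and Ȟ^2 = 0

nerve simplices:
  A12={d} A14={f} A15={e} A16={b} A23={h} A34={i} A56={c}
C dims 6,7; δ0: rk 6, SNF 1^5·2
degree 0: 6−6−0 = 0 → Ȟ^0 ≅ 0
degree 1: 7−0−6 = 1 plus torsion [2] → Ȟ^1 ≅ Z ⊕ Z/2
degree 2: 0−0−0 = 0 → Ȟ^2 ≅ 0


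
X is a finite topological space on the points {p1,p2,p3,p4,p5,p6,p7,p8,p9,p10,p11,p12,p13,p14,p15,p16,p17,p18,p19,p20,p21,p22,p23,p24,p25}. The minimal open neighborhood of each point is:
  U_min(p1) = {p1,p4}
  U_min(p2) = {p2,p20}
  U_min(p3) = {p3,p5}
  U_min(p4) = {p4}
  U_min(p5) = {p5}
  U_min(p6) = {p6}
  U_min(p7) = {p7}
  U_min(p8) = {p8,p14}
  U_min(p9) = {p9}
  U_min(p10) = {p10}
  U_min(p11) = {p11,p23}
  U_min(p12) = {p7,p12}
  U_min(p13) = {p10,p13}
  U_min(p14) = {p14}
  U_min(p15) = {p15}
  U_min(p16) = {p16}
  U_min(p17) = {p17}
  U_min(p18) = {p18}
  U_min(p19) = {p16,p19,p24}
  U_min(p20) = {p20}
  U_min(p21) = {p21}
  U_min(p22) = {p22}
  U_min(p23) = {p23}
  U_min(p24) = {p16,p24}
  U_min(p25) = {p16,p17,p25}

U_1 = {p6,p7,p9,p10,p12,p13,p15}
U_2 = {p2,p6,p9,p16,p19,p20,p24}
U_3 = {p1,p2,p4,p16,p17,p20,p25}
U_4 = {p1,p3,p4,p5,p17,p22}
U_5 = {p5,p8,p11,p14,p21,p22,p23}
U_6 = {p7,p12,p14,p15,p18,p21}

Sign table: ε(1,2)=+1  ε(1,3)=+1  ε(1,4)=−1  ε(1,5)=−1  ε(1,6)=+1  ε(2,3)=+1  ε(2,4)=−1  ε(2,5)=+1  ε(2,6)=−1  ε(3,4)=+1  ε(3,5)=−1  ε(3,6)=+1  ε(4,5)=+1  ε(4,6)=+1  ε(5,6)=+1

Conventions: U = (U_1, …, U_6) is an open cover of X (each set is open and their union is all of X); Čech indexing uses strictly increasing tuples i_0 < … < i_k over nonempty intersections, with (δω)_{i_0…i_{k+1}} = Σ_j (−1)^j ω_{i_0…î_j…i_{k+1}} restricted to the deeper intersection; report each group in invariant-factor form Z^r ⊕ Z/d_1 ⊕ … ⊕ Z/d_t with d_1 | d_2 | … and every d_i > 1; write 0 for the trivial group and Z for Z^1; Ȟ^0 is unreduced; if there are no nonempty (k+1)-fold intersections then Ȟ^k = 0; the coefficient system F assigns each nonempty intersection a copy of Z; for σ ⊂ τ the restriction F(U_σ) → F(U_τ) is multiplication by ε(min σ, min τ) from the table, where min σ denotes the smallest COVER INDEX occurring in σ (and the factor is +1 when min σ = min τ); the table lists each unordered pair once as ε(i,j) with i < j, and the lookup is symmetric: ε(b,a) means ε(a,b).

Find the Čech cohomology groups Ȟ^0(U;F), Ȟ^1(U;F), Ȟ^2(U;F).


Ȟ^0(U;F) ≅ Z,  Ȟ^1(U;F) ≅ Z,  Ȟ^2(U;F) ≅ 0

nerve of the cover:
  U12={p6,p9} U16={p7,p12,p15} U23={p2,p16,p20} U34={p1,p4,p17} U45={p5,p22} U56={p14,p21}
C dims 6,6; δ0: rk 5, SNF 1^5
Ȟ^0 = (6 − 5) − 0 = 1, so Ȟ^0 ≅ Z
Ȟ^1 = (6 − 0) − 5 = 1, so Ȟ^1 ≅ Z
Ȟ^2 = (0 − 0) − 0 = 0, so Ȟ^2 ≅ 0


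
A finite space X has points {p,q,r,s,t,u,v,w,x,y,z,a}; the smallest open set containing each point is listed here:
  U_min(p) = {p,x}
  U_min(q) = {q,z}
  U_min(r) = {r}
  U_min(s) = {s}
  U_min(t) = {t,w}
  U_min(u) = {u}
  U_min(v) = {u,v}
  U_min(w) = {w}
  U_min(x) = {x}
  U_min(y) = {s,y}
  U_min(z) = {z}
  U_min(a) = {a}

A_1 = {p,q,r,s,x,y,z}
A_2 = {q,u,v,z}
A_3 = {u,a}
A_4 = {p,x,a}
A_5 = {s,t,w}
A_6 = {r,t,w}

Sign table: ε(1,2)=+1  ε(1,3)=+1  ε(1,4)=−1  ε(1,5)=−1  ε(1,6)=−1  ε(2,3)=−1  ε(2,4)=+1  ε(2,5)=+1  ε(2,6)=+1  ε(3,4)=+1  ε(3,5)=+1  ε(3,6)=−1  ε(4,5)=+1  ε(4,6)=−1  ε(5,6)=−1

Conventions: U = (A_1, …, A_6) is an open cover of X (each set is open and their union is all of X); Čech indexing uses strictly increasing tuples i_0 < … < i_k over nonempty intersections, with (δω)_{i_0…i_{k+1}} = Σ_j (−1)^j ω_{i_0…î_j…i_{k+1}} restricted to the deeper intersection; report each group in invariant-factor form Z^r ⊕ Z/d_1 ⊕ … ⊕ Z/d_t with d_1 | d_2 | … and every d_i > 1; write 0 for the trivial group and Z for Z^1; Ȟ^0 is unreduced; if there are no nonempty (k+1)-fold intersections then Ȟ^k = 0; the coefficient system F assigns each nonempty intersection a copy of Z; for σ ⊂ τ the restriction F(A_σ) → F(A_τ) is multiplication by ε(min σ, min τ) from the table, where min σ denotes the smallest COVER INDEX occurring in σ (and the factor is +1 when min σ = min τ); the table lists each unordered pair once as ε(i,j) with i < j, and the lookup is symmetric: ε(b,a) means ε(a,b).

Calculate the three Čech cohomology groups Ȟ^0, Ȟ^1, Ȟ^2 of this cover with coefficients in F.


nonempty intersections:
  A12={q,z} A14={p,x} A15={s} A16={r} A23={u} A34={a} A56={t,w}
C dims 6,7; δ0: rk 6, SNF 1^5·2
Ȟ^0: (6−6)−0=0 ⇒ 0
Ȟ^1: (7−0)−6=1 plus torsion [2] ⇒ Z ⊕ Z/2
Ȟ^2: (0−0)−0=0 ⇒ 0

Ȟ^0 = 0, Ȟ^1 = Z ⊕ Z/2 and Ȟ^2 = 0


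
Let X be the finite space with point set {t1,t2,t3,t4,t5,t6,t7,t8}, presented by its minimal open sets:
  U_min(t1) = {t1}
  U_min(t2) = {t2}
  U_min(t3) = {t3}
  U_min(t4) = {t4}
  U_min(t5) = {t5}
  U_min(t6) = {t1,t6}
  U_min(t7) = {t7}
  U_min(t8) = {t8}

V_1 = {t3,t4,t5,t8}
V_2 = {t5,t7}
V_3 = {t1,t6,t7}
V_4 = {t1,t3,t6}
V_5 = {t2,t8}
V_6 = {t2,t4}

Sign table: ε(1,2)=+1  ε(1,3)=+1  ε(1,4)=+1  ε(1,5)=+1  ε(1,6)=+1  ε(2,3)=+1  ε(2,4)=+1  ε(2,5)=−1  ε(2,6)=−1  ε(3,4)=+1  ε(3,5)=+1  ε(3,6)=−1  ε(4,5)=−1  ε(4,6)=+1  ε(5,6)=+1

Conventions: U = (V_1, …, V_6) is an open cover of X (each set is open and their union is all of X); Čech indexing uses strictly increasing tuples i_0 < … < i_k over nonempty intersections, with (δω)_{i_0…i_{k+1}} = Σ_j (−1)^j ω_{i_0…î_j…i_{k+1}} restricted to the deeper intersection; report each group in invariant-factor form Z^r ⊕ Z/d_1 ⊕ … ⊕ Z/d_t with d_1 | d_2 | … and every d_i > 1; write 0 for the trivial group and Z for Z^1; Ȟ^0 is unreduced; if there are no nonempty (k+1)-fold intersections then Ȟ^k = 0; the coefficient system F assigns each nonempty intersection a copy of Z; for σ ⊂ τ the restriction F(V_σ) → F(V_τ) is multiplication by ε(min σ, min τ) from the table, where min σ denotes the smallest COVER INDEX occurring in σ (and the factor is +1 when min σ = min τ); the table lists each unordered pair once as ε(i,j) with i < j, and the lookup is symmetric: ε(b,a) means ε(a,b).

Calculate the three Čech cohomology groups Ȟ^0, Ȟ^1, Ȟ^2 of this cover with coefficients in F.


cover nerve:
  V12={t5} V14={t3} V15={t8} V16={t4} V23={t7} V34={t1,t6} V56={t2}
C dims 6,7; δ0: rk 5, SNF 1^5
Ȟ^0: (6−5)−0=1 ⇒ Z
Ȟ^1: (7−0)−5=2 ⇒ Z^2
Ȟ^2: (0−0)−0=0 ⇒ 0

Ȟ^0 = Z, Ȟ^1 = Z^2, Ȟ^2 = 0


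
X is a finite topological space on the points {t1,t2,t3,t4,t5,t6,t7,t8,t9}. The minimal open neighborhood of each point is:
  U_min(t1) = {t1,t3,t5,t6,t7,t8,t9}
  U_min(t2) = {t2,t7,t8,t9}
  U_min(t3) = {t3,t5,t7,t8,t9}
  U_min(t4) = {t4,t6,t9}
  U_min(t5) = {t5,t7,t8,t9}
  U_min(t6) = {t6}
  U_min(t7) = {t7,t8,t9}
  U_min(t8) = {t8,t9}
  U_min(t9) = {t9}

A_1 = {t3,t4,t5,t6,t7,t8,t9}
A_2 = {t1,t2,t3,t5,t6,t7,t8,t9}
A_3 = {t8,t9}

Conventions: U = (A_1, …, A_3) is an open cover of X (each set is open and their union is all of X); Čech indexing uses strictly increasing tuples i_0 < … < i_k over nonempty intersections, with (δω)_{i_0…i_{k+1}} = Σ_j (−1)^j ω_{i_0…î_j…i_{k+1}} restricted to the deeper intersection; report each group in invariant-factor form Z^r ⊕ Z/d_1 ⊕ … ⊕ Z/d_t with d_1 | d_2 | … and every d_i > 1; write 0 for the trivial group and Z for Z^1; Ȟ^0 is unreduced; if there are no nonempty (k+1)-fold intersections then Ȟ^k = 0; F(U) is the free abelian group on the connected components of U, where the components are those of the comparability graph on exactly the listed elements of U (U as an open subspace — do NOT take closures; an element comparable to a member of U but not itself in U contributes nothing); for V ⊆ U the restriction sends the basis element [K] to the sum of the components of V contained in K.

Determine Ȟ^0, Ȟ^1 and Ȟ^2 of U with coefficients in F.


Ȟ^0 ≅ Z, Ȟ^1 ≅ Z, Ȟ^2 ≅ 0

nonempty overlaps:
  A12={t3,t5,t6,t7,t8,t9} A13={t8,t9} A23={t8,t9}
  A123={t8,t9}
components per intersection:
  A1: {t3,t4,t5,t6,t7,t8,t9}
  A2: {t1,t2,t3,t5,t6,t7,t8,t9}
  A3: {t8,t9}
  A12: {t3,t5,t7,t8,t9} {t6}
  A13: {t8,t9}
  A23: {t8,t9}
  A123: {t8,t9}
C dims 3,4,1; δ0: rk 2, SNF 1^2; δ1: rk 1, SNF 1^1
degree 0: 3−2−0 = 1 → Ȟ^0 ≅ Z
degree 1: 4−1−2 = 1 → Ȟ^1 ≅ Z
degree 2: 1−0−1 = 0 → Ȟ^2 ≅ 0


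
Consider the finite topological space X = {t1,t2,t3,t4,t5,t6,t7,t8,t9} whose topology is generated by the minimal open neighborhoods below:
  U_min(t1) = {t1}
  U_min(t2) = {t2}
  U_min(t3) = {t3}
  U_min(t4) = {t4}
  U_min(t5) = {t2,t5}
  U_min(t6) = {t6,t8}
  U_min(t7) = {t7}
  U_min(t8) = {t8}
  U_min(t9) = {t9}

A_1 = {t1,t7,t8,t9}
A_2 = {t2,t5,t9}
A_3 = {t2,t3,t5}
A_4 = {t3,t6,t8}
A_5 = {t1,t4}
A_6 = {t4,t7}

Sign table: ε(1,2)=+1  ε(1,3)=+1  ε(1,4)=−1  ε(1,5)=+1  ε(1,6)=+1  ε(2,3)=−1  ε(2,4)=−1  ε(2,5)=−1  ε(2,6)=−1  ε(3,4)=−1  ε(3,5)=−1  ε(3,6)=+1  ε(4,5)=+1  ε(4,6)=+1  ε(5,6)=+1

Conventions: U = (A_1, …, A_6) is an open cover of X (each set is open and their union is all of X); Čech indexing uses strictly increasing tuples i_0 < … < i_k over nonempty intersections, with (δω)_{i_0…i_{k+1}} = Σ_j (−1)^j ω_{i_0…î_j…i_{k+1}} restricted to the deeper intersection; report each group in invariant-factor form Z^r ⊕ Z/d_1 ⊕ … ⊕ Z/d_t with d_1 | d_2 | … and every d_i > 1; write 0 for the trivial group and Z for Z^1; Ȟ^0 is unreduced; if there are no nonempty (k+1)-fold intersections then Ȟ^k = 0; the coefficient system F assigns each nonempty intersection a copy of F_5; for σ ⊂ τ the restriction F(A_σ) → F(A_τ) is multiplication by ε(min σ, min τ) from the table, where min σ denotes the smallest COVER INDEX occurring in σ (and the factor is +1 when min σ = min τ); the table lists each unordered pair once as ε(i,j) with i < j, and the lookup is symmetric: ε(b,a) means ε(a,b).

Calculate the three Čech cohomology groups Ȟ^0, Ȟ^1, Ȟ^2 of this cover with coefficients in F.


nerve of the cover:
  A12={t9} A14={t8} A15={t1} A16={t7} A23={t2,t5} A34={t3} A56={t4}
C dims 6,7; δ0: rk_F5 6
Ȟ^0 = (6 − 6) − 0 = 0, so Ȟ^0 ≅ 0
Ȟ^1 = (7 − 0) − 6 = 1, so Ȟ^1 ≅ Z/5
Ȟ^2 = (0 − 0) − 0 = 0, so Ȟ^2 ≅ 0

Ȟ^0 = 0,  Ȟ^1 = Z/5,  Ȟ^2 = 0


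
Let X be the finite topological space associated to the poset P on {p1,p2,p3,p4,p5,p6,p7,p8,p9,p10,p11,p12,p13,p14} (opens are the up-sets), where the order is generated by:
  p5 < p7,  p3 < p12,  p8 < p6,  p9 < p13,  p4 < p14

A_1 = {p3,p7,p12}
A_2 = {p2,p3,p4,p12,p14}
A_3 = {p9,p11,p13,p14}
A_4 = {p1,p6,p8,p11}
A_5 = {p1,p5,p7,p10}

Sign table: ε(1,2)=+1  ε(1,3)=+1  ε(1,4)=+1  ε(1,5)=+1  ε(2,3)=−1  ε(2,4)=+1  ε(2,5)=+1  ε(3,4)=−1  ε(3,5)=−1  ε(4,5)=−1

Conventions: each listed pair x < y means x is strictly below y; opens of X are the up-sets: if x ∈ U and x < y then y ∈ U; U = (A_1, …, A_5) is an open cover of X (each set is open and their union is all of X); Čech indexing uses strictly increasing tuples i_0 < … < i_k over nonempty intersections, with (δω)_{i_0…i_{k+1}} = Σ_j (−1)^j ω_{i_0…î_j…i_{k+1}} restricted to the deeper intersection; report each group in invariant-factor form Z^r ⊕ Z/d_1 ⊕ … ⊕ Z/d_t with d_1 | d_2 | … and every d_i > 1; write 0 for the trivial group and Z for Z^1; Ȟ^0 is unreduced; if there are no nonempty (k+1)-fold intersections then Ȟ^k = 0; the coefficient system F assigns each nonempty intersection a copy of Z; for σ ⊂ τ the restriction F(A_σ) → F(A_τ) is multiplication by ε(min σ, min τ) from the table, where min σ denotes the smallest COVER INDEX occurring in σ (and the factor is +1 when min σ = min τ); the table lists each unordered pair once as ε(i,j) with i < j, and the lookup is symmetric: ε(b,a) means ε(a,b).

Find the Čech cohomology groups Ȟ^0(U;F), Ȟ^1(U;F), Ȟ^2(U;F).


intersection data:
  A12={p3,p12} A15={p7} A23={p14} A34={p11} A45={p1}
C dims 5,5; δ0: rk 5, SNF 1^4·2
Ȟ^0 = (5 − 5) − 0 = 0, so Ȟ^0 ≅ 0
Ȟ^1 = (5 − 0) − 5 = 0 plus torsion [2], so Ȟ^1 ≅ Z/2
Ȟ^2 = (0 − 0) − 0 = 0, so Ȟ^2 ≅ 0

Ȟ^0 = 0, Ȟ^1 = Z/2 and Ȟ^2 = 0


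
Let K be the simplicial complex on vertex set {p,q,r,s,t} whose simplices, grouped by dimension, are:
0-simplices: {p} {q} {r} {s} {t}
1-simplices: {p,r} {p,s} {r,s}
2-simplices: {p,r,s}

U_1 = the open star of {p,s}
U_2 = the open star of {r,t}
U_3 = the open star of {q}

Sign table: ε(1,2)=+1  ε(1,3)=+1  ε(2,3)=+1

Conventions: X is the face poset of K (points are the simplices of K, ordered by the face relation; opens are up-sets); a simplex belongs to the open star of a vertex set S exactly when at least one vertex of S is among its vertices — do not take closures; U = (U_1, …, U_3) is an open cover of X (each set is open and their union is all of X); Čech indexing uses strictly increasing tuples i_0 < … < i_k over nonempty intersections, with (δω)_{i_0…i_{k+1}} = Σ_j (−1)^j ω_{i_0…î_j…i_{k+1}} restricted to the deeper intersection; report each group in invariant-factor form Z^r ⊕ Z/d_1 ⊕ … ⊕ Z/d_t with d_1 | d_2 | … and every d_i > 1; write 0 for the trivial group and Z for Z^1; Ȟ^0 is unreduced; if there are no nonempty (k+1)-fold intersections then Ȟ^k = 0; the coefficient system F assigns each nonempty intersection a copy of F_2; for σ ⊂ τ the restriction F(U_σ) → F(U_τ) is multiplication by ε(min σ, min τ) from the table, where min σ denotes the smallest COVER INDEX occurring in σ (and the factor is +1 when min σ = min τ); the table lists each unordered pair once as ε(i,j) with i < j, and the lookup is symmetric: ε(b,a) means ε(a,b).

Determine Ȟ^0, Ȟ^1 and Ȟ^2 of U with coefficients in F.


nonempty intersections:
  U1={{p},{s},{p,r},{p,s},{r,s},{p,r,s}} U2={{r},{t},{p,r},{r,s},{p,r,s}} U3={{q}}
  U12={{p,r},{r,s},{p,r,s}}
C dims 3,1; δ0: rk_F2 1
Ȟ^0: (3−1)−0=2 ⇒ Z/2 ⊕ Z/2
Ȟ^1: (1−0)−1=0 ⇒ 0
Ȟ^2: (0−0)−0=0 ⇒ 0

Ȟ^0 ≅ Z/2 ⊕ Z/2; Ȟ^1 ≅ 0; Ȟ^2 ≅ 0


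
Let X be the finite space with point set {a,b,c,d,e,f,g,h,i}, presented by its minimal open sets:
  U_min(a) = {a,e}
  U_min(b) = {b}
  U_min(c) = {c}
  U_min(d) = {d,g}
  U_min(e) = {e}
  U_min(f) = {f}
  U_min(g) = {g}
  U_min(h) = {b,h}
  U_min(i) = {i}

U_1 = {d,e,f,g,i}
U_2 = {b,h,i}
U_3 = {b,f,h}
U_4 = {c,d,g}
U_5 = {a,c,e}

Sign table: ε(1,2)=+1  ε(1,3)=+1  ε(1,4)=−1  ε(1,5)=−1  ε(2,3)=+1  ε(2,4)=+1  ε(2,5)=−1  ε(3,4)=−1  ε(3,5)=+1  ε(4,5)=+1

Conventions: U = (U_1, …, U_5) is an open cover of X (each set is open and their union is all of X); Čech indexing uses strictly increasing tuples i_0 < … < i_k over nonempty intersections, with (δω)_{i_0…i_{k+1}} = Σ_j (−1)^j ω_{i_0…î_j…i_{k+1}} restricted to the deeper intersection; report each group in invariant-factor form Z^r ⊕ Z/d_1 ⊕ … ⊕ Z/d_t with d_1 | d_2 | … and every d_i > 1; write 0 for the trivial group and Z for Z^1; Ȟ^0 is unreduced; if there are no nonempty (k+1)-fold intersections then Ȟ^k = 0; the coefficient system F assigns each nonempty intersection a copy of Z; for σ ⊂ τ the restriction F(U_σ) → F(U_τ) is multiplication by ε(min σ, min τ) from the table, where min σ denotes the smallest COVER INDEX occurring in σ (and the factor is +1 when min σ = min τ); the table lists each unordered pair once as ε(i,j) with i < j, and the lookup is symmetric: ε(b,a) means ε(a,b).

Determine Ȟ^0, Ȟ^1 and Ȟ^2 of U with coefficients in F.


nerve of the cover:
  U12={i} U13={f} U14={d,g} U15={e} U23={b,h} U45={c}
C dims 5,6; δ0: rk 4, SNF 1^4
Ȟ^0 = (5 − 4) − 0 = 1, so Ȟ^0 ≅ Z
Ȟ^1 = (6 − 0) − 4 = 2, so Ȟ^1 ≅ Z^2
Ȟ^2 = (0 − 0) − 0 = 0, so Ȟ^2 ≅ 0

Ȟ^0 ≅ Z; Ȟ^1 ≅ Z^2; Ȟ^2 ≅ 0


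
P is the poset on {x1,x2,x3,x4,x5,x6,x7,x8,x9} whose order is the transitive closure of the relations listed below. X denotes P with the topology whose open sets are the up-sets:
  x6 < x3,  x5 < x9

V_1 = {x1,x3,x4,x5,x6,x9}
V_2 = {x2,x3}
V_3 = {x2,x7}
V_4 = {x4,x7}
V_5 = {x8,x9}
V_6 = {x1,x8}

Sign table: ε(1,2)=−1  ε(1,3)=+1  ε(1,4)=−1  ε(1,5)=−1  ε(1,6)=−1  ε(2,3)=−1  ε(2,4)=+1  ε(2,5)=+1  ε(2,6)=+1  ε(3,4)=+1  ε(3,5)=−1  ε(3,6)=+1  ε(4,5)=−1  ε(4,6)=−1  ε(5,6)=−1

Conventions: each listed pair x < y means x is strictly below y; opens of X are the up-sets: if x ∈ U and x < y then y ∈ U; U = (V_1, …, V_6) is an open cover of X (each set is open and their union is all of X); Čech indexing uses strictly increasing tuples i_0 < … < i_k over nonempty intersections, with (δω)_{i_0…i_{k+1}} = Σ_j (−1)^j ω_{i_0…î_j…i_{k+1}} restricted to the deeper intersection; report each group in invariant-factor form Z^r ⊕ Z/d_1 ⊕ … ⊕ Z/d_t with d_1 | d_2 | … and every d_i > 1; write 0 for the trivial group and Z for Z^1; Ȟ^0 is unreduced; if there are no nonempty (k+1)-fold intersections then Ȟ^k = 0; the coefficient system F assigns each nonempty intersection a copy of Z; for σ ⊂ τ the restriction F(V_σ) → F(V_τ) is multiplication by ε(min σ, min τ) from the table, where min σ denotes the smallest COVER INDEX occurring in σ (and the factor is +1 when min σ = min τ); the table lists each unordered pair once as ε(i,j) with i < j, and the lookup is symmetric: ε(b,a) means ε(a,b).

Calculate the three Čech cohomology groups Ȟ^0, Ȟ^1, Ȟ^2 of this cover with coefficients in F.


Ȟ^0 ≅ 0,  Ȟ^1 ≅ Z ⊕ Z/2,  Ȟ^2 ≅ 0

nerve simplices:
  V12={x3} V14={x4} V15={x9} V16={x1} V23={x2} V34={x7} V56={x8}
C dims 6,7; δ0: rk 6, SNF 1^5·2
degree 0: 6−6−0 = 0 → Ȟ^0 ≅ 0
degree 1: 7−0−6 = 1 plus torsion [2] → Ȟ^1 ≅ Z ⊕ Z/2
degree 2: 0−0−0 = 0 → Ȟ^2 ≅ 0


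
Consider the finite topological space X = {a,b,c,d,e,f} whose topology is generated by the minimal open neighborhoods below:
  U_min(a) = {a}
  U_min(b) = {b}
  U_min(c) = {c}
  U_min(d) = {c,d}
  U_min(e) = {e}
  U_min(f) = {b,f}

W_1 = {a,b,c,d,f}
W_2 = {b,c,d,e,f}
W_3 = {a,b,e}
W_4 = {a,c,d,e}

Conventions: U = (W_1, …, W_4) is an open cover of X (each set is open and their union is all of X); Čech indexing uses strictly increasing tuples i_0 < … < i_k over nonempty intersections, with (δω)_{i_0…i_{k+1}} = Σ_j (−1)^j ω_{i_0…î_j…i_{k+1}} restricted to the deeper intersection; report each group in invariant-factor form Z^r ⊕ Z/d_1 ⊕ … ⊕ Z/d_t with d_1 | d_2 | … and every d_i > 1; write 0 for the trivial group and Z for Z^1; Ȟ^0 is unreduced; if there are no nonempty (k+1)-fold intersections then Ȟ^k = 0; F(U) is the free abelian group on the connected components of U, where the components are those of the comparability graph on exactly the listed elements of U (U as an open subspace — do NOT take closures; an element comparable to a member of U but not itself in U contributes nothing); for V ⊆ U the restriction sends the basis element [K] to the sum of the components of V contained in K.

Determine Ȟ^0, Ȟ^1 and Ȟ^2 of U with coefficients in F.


Ȟ^0 = Z^4, Ȟ^1 = 0, Ȟ^2 = 0

nonempty intersections:
  W12={b,c,d,f} W13={a,b} W14={a,c,d} W23={b,e} W24={c,d,e} W34={a,e}
  W123={b} W124={c,d} W134={a} W234={e}
components per intersection:
  W1: {a} {b,f} {c,d}
  W2: {b,f} {c,d} {e}
  W3: {a} {b} {e}
  W4: {a} {c,d} {e}
  W12: {b,f} {c,d}
  W13: {a} {b}
  W14: {a} {c,d}
  W23: {b} {e}
  W24: {c,d} {e}
  W34: {a} {e}
  W123: {b}
  W124: {c,d}
  W134: {a}
  W234: {e}
C dims 12,12,4; δ0: rk 8, SNF 1^8; δ1: rk 4, SNF 1^4
Ȟ^0: (12−8)−0=4 ⇒ Z^4
Ȟ^1: (12−4)−8=0 ⇒ 0
Ȟ^2: (4−0)−4=0 ⇒ 0


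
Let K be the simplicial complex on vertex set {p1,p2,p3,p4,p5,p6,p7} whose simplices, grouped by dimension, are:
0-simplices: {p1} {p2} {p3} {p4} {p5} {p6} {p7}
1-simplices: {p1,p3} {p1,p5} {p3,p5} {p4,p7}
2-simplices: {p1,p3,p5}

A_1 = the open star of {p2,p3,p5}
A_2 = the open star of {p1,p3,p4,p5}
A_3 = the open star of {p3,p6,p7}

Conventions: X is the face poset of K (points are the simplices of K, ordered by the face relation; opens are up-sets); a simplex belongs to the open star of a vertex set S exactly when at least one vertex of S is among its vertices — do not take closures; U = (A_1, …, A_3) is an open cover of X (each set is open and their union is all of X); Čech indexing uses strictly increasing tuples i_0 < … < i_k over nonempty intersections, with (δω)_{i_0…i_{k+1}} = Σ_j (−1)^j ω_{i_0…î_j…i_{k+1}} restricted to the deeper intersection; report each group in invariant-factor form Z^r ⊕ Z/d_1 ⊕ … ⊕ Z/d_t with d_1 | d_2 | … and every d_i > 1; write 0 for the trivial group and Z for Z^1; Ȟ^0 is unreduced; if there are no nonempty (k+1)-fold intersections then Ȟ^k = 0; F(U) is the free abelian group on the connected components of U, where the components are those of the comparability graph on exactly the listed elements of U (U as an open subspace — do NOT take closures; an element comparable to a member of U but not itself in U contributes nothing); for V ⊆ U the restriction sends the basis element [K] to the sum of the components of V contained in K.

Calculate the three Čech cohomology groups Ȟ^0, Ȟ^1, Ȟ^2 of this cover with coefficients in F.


Ȟ^0 ≅ Z^4, Ȟ^1 ≅ 0, Ȟ^2 ≅ 0

nerve simplices:
  A1={{p2},{p3},{p5},{p1,p3},{p1,p5},{p3,p5},{p1,p3,p5}} A2={{p1},{p3},{p4},{p5},{p1,p3},{p1,p5},{p3,p5},{p4,p7},{p1,p3,p5}} A3={{p3},{p6},{p7},{p1,p3},{p3,p5},{p4,p7},{p1,p3,p5}}
  A12={{p3},{p5},{p1,p3},{p1,p5},{p3,p5},{p1,p3,p5}} A13={{p3},{p1,p3},{p3,p5},{p1,p3,p5}} A23={{p3},{p1,p3},{p3,p5},{p4,p7},{p1,p3,p5}}
  A123={{p3},{p1,p3},{p3,p5},{p1,p3,p5}}
components per intersection:
  A1: {{p2}} {{p3},{p5},{p1,p3},{p1,p5},{p3,p5},{p1,p3,p5}}
  A2: {{p1},{p3},{p5},{p1,p3},{p1,p5},{p3,p5},{p1,p3,p5}} {{p4},{p4,p7}}
  A3: {{p3},{p1,p3},{p3,p5},{p1,p3,p5}} {{p6}} {{p7},{p4,p7}}
  A12: {{p3},{p5},{p1,p3},{p1,p5},{p3,p5},{p1,p3,p5}}
  A13: {{p3},{p1,p3},{p3,p5},{p1,p3,p5}}
  A23: {{p3},{p1,p3},{p3,p5},{p1,p3,p5}} {{p4,p7}}
  A123: {{p3},{p1,p3},{p3,p5},{p1,p3,p5}}
C dims 7,4,1; δ0: rk 3, SNF 1^3; δ1: rk 1, SNF 1^1
degree 0: 7−3−0 = 4 → Ȟ^0 ≅ Z^4
degree 1: 4−1−3 = 0 → Ȟ^1 ≅ 0
degree 2: 1−0−1 = 0 → Ȟ^2 ≅ 0


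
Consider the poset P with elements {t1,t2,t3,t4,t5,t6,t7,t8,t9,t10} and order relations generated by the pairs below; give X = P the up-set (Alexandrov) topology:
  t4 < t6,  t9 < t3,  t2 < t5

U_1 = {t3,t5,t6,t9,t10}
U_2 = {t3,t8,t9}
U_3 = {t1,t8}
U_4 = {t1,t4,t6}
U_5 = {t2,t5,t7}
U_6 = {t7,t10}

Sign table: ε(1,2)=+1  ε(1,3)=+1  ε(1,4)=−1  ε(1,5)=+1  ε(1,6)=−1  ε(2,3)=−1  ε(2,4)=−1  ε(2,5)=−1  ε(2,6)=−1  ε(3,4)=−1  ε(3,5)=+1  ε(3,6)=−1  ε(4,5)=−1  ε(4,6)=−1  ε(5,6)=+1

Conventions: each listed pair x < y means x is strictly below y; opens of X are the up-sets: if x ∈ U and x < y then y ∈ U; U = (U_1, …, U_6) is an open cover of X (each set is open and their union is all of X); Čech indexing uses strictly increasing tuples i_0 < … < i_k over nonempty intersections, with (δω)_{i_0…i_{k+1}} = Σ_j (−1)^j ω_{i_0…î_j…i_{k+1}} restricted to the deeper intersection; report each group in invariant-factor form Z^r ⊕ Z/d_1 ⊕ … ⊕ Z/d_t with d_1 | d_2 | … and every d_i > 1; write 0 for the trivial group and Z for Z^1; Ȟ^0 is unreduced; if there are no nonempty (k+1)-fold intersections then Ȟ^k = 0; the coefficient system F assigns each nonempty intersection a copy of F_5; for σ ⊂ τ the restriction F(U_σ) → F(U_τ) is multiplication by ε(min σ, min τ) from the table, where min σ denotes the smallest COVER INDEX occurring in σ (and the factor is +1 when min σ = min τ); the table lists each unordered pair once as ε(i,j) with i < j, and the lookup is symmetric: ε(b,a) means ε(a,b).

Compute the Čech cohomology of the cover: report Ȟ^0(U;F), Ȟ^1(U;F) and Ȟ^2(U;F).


Ȟ^0 = 0; Ȟ^1 = Z/5; Ȟ^2 = 0

cover nerve:
  U12={t3,t9} U14={t6} U15={t5} U16={t10} U23={t8} U34={t1} U56={t7}
C dims 6,7; δ0: rk_F5 6
Ȟ^0: (6−6)−0=0 ⇒ 0
Ȟ^1: (7−0)−6=1 ⇒ Z/5
Ȟ^2: (0−0)−0=0 ⇒ 0


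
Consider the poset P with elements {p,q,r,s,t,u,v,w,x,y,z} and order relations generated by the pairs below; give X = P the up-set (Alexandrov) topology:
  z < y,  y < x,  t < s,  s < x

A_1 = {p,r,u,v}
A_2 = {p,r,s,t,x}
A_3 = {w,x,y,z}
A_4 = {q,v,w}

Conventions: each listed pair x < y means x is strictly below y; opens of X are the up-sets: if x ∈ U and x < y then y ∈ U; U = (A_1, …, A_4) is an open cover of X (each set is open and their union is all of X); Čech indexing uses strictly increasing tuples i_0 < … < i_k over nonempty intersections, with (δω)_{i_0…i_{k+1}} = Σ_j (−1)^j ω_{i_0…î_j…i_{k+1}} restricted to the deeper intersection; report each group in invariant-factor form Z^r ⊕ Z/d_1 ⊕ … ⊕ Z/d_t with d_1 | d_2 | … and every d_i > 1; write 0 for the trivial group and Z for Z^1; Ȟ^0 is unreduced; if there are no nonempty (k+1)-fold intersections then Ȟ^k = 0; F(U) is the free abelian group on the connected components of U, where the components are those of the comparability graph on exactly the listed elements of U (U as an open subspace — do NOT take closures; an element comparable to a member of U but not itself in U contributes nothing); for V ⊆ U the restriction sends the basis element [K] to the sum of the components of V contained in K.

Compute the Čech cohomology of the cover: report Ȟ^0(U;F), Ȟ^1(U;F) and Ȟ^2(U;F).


Ȟ^0 = Z^7, Ȟ^1 = 0 and Ȟ^2 = 0

intersection data:
  A12={p,r} A14={v} A23={x} A34={w}
components per intersection:
  A1: {p} {r} {u} {v}
  A2: {p} {r} {s,t,x}
  A3: {w} {x,y,z}
  A4: {q} {v} {w}
  A12: {p} {r}
  A14: {v}
  A23: {x}
  A34: {w}
C dims 12,5; δ0: rk 5, SNF 1^5
Ȟ^0 = (12 − 5) − 0 = 7, so Ȟ^0 ≅ Z^7
Ȟ^1 = (5 − 0) − 5 = 0, so Ȟ^1 ≅ 0
Ȟ^2 = (0 − 0) − 0 = 0, so Ȟ^2 ≅ 0


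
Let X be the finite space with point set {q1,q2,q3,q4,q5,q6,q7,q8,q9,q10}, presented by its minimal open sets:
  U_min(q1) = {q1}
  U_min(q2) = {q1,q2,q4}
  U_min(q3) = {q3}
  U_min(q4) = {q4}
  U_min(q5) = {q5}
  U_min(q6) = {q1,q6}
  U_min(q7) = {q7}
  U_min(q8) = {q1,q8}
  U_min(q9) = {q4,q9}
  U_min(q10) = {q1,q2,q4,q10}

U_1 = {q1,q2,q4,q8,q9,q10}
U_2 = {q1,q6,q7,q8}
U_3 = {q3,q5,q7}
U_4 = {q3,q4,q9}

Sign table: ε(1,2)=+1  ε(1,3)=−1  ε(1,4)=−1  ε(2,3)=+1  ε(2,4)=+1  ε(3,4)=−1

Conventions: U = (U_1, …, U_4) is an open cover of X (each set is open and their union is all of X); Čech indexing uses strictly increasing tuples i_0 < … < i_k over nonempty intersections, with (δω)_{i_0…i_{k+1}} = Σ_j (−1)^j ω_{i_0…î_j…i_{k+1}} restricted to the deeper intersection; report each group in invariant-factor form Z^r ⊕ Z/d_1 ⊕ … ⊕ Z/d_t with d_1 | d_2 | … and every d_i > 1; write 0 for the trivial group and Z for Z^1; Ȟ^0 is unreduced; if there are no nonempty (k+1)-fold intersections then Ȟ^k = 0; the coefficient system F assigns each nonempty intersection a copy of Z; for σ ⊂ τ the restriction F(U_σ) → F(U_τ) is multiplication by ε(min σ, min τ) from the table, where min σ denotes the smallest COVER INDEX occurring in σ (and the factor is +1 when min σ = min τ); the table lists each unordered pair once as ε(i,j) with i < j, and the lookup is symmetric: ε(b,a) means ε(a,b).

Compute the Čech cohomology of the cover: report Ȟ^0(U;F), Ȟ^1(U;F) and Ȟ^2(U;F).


nerve of the cover:
  U12={q1,q8} U14={q4,q9} U23={q7} U34={q3}
C dims 4,4; δ0: rk 3, SNF 1^3
Ȟ^0 = (4 − 3) − 0 = 1, so Ȟ^0 ≅ Z
Ȟ^1 = (4 − 0) − 3 = 1, so Ȟ^1 ≅ Z
Ȟ^2 = (0 − 0) − 0 = 0, so Ȟ^2 ≅ 0

Ȟ^0 ≅ Z, Ȟ^1 ≅ Z, Ȟ^2 ≅ 0


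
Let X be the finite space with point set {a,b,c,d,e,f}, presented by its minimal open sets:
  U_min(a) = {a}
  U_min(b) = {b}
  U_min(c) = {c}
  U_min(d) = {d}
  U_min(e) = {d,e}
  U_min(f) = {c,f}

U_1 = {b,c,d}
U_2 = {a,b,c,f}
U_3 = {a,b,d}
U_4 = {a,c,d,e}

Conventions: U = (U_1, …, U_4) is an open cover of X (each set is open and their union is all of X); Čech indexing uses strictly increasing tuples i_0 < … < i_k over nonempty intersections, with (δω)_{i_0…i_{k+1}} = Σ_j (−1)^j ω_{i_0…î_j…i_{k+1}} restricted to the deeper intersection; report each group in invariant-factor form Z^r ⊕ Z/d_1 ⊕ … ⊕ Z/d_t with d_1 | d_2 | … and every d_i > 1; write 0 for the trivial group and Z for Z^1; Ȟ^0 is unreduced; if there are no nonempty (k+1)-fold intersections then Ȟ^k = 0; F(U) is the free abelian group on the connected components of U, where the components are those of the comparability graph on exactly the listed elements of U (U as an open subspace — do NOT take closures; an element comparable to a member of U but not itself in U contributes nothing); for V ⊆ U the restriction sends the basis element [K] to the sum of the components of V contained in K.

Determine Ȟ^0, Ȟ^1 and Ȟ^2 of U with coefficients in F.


Ȟ^0 = Z^4; Ȟ^1 = 0; Ȟ^2 = 0

intersection data:
  U12={b,c} U13={b,d} U14={c,d} U23={a,b} U24={a,c} U34={a,d}
  U123={b} U124={c} U134={d} U234={a}
components per intersection:
  U1: {b} {c} {d}
  U2: {a} {b} {c,f}
  U3: {a} {b} {d}
  U4: {a} {c} {d,e}
  U12: {b} {c}
  U13: {b} {d}
  U14: {c} {d}
  U23: {a} {b}
  U24: {a} {c}
  U34: {a} {d}
  U123: {b}
  U124: {c}
  U134: {d}
  U234: {a}
C dims 12,12,4; δ0: rk 8, SNF 1^8; δ1: rk 4, SNF 1^4
Ȟ^0 = (12 − 8) − 0 = 4, so Ȟ^0 ≅ Z^4
Ȟ^1 = (12 − 4) − 8 = 0, so Ȟ^1 ≅ 0
Ȟ^2 = (4 − 0) − 4 = 0, so Ȟ^2 ≅ 0


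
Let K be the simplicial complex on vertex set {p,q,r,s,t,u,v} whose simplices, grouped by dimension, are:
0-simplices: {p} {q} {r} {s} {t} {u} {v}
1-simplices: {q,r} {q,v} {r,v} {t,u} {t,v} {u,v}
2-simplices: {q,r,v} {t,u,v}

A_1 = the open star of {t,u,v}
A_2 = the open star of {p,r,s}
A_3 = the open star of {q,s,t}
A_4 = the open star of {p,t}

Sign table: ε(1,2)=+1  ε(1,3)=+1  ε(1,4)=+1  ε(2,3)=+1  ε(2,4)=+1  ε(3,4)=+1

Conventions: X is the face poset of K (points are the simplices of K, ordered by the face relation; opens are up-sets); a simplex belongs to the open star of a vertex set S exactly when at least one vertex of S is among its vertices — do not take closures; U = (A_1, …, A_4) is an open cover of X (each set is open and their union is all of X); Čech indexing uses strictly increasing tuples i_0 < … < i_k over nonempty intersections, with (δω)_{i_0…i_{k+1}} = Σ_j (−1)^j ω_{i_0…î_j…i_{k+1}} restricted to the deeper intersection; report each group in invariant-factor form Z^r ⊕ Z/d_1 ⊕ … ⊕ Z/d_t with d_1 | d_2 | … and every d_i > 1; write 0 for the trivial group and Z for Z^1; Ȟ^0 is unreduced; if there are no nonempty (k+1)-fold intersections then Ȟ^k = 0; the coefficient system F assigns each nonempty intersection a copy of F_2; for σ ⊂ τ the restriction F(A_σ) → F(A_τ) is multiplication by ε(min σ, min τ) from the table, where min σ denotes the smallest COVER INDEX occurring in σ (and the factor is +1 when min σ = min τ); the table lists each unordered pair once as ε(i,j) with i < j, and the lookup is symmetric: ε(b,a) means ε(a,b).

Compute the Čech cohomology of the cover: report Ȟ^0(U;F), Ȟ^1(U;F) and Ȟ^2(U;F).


Ȟ^0 = Z/2,  Ȟ^1 = Z/2,  Ȟ^2 = 0

nerve simplices:
  A1={{t},{u},{v},{q,v},{r,v},{t,u},{t,v},{u,v},{q,r,v},{t,u,v}} A2={{p},{r},{s},{q,r},{r,v},{q,r,v}} A3={{q},{s},{t},{q,r},{q,v},{t,u},{t,v},{q,r,v},{t,u,v}} A4={{p},{t},{t,u},{t,v},{t,u,v}}
  A12={{r,v},{q,r,v}} A13={{t},{q,v},{t,u},{t,v},{q,r,v},{t,u,v}} A14={{t},{t,u},{t,v},{t,u,v}} A23={{s},{q,r},{q,r,v}} A24={{p}} A34={{t},{t,u},{t,v},{t,u,v}}
  A123={{q,r,v}} A134={{t},{t,u},{t,v},{t,u,v}}
C dims 4,6,2; δ0: rk_F2 3; δ1: rk_F2 2
degree 0: 4−3−0 = 1 → Ȟ^0 ≅ Z/2
degree 1: 6−2−3 = 1 → Ȟ^1 ≅ Z/2
degree 2: 2−0−2 = 0 → Ȟ^2 ≅ 0


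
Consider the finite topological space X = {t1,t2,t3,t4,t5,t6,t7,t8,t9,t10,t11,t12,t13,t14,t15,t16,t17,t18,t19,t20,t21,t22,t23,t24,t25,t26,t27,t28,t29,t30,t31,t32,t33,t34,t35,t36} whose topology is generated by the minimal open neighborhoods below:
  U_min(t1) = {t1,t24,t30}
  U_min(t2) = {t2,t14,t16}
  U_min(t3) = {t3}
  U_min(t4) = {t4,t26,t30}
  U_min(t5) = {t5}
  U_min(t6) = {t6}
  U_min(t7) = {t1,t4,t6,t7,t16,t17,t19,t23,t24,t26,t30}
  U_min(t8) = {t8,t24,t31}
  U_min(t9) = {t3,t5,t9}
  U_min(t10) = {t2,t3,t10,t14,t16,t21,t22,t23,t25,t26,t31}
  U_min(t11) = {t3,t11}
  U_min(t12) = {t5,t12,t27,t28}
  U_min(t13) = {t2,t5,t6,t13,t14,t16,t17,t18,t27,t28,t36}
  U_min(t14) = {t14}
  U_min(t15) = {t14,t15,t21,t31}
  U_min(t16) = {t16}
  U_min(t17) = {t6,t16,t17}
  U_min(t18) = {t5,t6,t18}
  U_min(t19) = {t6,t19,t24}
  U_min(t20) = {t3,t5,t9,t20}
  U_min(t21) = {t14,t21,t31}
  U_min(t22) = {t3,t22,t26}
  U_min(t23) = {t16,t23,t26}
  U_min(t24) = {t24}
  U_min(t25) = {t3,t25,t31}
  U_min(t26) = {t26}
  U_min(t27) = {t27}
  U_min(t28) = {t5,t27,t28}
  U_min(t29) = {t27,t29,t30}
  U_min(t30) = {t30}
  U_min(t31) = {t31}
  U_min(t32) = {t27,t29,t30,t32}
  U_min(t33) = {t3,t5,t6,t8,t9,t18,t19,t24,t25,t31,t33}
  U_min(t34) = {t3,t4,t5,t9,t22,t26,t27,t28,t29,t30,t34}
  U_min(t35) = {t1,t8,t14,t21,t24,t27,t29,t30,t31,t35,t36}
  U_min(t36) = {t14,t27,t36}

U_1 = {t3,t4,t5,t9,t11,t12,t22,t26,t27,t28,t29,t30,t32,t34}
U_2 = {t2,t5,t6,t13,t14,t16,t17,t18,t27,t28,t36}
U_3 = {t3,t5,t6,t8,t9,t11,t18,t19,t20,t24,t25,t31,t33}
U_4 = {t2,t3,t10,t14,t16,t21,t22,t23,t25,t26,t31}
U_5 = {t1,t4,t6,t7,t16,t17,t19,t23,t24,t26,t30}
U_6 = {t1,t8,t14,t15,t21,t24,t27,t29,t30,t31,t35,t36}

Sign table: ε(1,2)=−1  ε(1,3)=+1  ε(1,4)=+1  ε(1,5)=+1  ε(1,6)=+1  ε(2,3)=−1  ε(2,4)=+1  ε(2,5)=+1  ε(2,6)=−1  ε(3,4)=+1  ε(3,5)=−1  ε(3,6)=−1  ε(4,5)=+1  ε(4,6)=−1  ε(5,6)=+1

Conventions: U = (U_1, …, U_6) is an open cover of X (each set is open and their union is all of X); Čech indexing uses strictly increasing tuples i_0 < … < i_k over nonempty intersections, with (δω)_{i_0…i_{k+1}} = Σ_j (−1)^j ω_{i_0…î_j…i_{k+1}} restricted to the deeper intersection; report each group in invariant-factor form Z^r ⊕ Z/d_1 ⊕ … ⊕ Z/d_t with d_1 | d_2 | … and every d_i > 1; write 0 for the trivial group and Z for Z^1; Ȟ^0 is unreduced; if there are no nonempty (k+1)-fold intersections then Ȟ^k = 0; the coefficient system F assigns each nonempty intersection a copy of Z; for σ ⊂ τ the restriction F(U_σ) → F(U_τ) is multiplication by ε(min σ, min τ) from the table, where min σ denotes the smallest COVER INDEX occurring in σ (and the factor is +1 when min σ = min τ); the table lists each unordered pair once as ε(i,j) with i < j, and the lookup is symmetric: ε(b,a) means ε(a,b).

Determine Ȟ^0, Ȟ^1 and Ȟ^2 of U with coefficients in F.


Ȟ^0 ≅ 0, Ȟ^1 ≅ Z/2 and Ȟ^2 ≅ Z

cover nerve:
  U12={t5,t27,t28} U13={t3,t5,t9,t11} U14={t3,t22,t26} U15={t4,t26,t30} U16={t27,t29,t30} U23={t5,t6,t18} U24={t2,t14,t16} U25={t6,t16,t17} U26={t14,t27,t36} U34={t3,t25,t31} U35={t6,t19,t24} U36={t8,t24,t31} U45={t16,t23,t26} U46={t14,t21,t31} U56={t1,t24,t30}
  U123={t5} U126={t27} U134={t3} U145={t26} U156={t30} U235={t6} U245={t16} U246={t14} U346={t31} U356={t24}
C dims 6,15,10; δ0: rk 6, SNF 1^5·2; δ1: rk 9, SNF 1^9
Ȟ^0: (6−6)−0=0 ⇒ 0
Ȟ^1: (15−9)−6=0 plus torsion [2] ⇒ Z/2
Ȟ^2: (10−0)−9=1 ⇒ Z
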